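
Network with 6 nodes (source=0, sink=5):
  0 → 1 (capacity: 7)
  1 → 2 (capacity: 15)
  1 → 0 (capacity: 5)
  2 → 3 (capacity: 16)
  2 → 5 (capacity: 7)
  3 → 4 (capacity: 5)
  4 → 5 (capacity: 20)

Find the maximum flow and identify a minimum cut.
Max flow = 7, Min cut edges: (0,1)

Maximum flow: 7
Minimum cut: (0,1)
Partition: S = [0], T = [1, 2, 3, 4, 5]

Max-flow min-cut theorem verified: both equal 7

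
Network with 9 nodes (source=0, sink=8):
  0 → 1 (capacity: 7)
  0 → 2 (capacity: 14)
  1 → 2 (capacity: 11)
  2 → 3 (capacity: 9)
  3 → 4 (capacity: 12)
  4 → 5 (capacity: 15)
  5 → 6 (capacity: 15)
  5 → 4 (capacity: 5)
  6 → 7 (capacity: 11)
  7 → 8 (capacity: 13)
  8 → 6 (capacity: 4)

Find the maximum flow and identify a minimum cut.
Max flow = 9, Min cut edges: (2,3)

Maximum flow: 9
Minimum cut: (2,3)
Partition: S = [0, 1, 2], T = [3, 4, 5, 6, 7, 8]

Max-flow min-cut theorem verified: both equal 9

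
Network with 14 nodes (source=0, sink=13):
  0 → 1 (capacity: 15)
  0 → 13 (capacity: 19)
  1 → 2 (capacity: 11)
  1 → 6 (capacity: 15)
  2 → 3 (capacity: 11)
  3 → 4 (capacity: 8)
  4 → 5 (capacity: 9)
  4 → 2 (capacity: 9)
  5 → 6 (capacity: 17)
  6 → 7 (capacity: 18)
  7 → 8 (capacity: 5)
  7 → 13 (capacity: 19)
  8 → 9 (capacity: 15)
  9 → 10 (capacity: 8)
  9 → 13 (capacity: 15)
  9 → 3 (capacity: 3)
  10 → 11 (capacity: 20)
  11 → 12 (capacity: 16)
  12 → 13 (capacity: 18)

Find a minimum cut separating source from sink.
Min cut value = 34, edges: (0,1), (0,13)

Min cut value: 34
Partition: S = [0], T = [1, 2, 3, 4, 5, 6, 7, 8, 9, 10, 11, 12, 13]
Cut edges: (0,1), (0,13)

By max-flow min-cut theorem, max flow = min cut = 34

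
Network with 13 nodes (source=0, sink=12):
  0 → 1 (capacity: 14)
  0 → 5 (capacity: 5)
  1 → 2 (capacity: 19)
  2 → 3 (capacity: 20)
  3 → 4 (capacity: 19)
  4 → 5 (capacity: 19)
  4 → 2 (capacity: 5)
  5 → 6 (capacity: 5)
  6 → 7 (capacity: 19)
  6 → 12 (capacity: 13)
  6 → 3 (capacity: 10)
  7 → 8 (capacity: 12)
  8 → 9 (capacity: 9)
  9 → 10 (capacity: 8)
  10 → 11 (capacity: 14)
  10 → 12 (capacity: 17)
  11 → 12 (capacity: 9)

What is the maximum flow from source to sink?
Maximum flow = 5

Max flow: 5

Flow assignment:
  0 → 1: 5/14
  1 → 2: 5/19
  2 → 3: 10/20
  3 → 4: 10/19
  4 → 5: 5/19
  4 → 2: 5/5
  5 → 6: 5/5
  6 → 12: 5/13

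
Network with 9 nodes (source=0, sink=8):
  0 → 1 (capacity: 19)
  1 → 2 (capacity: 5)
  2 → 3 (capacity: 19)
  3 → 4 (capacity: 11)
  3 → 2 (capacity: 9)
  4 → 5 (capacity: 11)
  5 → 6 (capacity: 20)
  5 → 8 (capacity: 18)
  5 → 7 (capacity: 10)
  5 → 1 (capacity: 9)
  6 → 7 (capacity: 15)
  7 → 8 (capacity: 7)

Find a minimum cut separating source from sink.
Min cut value = 5, edges: (1,2)

Min cut value: 5
Partition: S = [0, 1], T = [2, 3, 4, 5, 6, 7, 8]
Cut edges: (1,2)

By max-flow min-cut theorem, max flow = min cut = 5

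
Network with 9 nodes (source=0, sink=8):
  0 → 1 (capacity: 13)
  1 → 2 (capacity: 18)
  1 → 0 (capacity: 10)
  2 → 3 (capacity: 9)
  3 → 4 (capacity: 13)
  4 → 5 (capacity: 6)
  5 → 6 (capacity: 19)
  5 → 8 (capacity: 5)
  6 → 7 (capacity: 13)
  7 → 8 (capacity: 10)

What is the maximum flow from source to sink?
Maximum flow = 6

Max flow: 6

Flow assignment:
  0 → 1: 6/13
  1 → 2: 6/18
  2 → 3: 6/9
  3 → 4: 6/13
  4 → 5: 6/6
  5 → 6: 1/19
  5 → 8: 5/5
  6 → 7: 1/13
  7 → 8: 1/10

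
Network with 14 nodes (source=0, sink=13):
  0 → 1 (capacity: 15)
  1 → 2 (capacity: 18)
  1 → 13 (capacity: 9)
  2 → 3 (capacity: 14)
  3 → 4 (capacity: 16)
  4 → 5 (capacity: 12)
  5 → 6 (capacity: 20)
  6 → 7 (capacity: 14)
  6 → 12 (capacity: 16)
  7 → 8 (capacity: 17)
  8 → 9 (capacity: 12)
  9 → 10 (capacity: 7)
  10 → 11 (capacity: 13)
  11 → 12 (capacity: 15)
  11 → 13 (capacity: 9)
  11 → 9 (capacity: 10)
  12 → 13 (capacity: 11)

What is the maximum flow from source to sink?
Maximum flow = 15

Max flow: 15

Flow assignment:
  0 → 1: 15/15
  1 → 2: 6/18
  1 → 13: 9/9
  2 → 3: 6/14
  3 → 4: 6/16
  4 → 5: 6/12
  5 → 6: 6/20
  6 → 12: 6/16
  12 → 13: 6/11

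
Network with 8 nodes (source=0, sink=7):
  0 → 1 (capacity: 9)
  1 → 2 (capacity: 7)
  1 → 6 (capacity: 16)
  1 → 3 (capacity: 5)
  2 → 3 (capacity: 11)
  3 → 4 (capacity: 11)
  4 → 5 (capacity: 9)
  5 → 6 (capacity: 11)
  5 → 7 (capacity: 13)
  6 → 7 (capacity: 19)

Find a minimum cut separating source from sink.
Min cut value = 9, edges: (0,1)

Min cut value: 9
Partition: S = [0], T = [1, 2, 3, 4, 5, 6, 7]
Cut edges: (0,1)

By max-flow min-cut theorem, max flow = min cut = 9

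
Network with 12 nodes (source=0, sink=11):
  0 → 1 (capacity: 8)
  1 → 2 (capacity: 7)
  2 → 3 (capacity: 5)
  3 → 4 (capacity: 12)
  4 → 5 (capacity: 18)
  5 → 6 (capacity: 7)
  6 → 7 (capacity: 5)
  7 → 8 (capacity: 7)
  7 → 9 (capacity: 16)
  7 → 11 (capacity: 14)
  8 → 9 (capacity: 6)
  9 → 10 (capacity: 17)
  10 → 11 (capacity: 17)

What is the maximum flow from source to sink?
Maximum flow = 5

Max flow: 5

Flow assignment:
  0 → 1: 5/8
  1 → 2: 5/7
  2 → 3: 5/5
  3 → 4: 5/12
  4 → 5: 5/18
  5 → 6: 5/7
  6 → 7: 5/5
  7 → 11: 5/14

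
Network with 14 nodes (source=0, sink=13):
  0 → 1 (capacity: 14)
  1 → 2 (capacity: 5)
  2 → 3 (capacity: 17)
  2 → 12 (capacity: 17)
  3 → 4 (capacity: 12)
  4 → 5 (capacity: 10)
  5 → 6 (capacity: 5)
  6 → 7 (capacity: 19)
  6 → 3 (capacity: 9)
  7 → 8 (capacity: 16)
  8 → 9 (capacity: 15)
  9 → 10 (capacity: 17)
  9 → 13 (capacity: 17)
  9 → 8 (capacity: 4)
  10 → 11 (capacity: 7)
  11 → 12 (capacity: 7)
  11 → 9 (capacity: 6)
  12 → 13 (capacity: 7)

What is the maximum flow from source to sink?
Maximum flow = 5

Max flow: 5

Flow assignment:
  0 → 1: 5/14
  1 → 2: 5/5
  2 → 12: 5/17
  12 → 13: 5/7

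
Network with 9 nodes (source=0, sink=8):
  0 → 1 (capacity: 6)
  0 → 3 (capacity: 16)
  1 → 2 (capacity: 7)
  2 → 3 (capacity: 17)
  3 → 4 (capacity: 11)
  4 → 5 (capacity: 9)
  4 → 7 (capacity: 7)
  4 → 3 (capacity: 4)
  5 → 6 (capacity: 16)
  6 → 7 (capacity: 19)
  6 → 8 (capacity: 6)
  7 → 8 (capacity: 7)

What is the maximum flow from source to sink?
Maximum flow = 11

Max flow: 11

Flow assignment:
  0 → 1: 6/6
  0 → 3: 5/16
  1 → 2: 6/7
  2 → 3: 6/17
  3 → 4: 11/11
  4 → 5: 4/9
  4 → 7: 7/7
  5 → 6: 4/16
  6 → 8: 4/6
  7 → 8: 7/7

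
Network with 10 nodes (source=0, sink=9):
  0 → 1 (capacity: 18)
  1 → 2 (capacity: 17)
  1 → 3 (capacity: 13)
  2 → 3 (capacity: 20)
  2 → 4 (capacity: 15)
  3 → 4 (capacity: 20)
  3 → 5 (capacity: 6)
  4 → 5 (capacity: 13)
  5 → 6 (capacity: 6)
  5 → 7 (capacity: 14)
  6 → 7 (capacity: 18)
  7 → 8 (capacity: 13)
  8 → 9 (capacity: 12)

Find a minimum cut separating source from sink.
Min cut value = 12, edges: (8,9)

Min cut value: 12
Partition: S = [0, 1, 2, 3, 4, 5, 6, 7, 8], T = [9]
Cut edges: (8,9)

By max-flow min-cut theorem, max flow = min cut = 12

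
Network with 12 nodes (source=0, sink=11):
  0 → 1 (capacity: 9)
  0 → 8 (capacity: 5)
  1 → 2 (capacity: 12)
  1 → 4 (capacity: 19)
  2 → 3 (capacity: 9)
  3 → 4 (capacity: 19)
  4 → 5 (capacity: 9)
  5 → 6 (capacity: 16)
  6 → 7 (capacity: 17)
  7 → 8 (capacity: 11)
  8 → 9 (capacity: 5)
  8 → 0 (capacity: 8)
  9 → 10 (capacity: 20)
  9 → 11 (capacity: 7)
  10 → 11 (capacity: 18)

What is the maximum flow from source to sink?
Maximum flow = 5

Max flow: 5

Flow assignment:
  0 → 1: 9/9
  1 → 4: 9/19
  4 → 5: 9/9
  5 → 6: 9/16
  6 → 7: 9/17
  7 → 8: 9/11
  8 → 9: 5/5
  8 → 0: 4/8
  9 → 11: 5/7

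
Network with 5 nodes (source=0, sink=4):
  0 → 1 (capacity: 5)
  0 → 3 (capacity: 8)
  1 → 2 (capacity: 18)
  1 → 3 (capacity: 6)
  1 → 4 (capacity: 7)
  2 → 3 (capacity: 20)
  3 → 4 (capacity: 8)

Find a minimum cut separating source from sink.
Min cut value = 13, edges: (0,1), (3,4)

Min cut value: 13
Partition: S = [0, 2, 3], T = [1, 4]
Cut edges: (0,1), (3,4)

By max-flow min-cut theorem, max flow = min cut = 13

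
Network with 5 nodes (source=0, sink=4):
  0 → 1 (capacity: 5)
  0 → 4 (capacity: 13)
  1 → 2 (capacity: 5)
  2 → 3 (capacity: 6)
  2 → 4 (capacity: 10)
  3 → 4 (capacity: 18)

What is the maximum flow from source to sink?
Maximum flow = 18

Max flow: 18

Flow assignment:
  0 → 1: 5/5
  0 → 4: 13/13
  1 → 2: 5/5
  2 → 4: 5/10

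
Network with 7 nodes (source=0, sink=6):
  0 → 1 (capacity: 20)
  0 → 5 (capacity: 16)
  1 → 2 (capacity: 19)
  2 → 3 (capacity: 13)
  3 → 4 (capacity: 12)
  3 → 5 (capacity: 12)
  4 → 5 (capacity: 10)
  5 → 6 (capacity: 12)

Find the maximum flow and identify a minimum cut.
Max flow = 12, Min cut edges: (5,6)

Maximum flow: 12
Minimum cut: (5,6)
Partition: S = [0, 1, 2, 3, 4, 5], T = [6]

Max-flow min-cut theorem verified: both equal 12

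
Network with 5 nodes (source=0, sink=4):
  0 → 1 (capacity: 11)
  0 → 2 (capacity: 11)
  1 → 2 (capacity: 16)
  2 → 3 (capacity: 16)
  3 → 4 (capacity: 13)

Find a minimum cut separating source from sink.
Min cut value = 13, edges: (3,4)

Min cut value: 13
Partition: S = [0, 1, 2, 3], T = [4]
Cut edges: (3,4)

By max-flow min-cut theorem, max flow = min cut = 13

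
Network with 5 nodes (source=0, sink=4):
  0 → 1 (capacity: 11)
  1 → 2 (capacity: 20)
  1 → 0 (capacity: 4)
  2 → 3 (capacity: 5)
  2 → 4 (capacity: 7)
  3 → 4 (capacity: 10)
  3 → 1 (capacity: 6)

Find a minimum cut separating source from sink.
Min cut value = 11, edges: (0,1)

Min cut value: 11
Partition: S = [0], T = [1, 2, 3, 4]
Cut edges: (0,1)

By max-flow min-cut theorem, max flow = min cut = 11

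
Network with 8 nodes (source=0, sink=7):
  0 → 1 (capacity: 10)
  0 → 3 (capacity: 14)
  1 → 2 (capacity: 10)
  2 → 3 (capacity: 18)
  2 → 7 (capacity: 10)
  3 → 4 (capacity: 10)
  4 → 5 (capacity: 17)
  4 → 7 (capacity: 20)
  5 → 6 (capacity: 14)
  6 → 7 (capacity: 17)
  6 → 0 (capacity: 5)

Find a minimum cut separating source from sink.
Min cut value = 20, edges: (2,7), (3,4)

Min cut value: 20
Partition: S = [0, 1, 2, 3], T = [4, 5, 6, 7]
Cut edges: (2,7), (3,4)

By max-flow min-cut theorem, max flow = min cut = 20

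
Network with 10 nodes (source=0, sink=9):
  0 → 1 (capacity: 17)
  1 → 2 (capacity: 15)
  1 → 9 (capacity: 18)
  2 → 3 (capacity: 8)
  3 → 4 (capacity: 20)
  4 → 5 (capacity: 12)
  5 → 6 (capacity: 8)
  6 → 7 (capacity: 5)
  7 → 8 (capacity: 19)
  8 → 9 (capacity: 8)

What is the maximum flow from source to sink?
Maximum flow = 17

Max flow: 17

Flow assignment:
  0 → 1: 17/17
  1 → 9: 17/18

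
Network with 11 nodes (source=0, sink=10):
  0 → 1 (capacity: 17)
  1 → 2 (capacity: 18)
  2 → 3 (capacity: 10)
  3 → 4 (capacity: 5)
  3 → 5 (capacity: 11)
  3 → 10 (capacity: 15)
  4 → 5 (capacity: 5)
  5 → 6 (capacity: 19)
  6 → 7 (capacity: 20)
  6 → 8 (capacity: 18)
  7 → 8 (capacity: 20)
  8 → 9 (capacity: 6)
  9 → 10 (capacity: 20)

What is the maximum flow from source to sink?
Maximum flow = 10

Max flow: 10

Flow assignment:
  0 → 1: 10/17
  1 → 2: 10/18
  2 → 3: 10/10
  3 → 10: 10/15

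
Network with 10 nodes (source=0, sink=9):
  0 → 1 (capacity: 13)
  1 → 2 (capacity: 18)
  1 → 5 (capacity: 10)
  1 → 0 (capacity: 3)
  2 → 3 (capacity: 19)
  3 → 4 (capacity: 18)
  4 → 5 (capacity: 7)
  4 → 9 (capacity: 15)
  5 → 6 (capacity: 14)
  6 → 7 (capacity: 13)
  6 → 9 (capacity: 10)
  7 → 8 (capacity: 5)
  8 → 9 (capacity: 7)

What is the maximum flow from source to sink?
Maximum flow = 13

Max flow: 13

Flow assignment:
  0 → 1: 13/13
  1 → 2: 3/18
  1 → 5: 10/10
  2 → 3: 3/19
  3 → 4: 3/18
  4 → 9: 3/15
  5 → 6: 10/14
  6 → 9: 10/10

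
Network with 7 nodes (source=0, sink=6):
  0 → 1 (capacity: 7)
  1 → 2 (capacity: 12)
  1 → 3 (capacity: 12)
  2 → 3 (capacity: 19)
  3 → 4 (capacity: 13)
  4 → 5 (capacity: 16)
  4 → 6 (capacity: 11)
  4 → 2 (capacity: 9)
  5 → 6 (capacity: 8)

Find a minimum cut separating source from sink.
Min cut value = 7, edges: (0,1)

Min cut value: 7
Partition: S = [0], T = [1, 2, 3, 4, 5, 6]
Cut edges: (0,1)

By max-flow min-cut theorem, max flow = min cut = 7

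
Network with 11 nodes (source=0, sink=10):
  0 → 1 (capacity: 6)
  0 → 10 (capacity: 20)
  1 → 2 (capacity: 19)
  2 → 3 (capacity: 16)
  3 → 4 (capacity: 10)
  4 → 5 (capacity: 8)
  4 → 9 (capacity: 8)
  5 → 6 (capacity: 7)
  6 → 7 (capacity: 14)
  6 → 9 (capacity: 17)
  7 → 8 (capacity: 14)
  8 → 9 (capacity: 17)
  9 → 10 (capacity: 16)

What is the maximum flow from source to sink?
Maximum flow = 26

Max flow: 26

Flow assignment:
  0 → 1: 6/6
  0 → 10: 20/20
  1 → 2: 6/19
  2 → 3: 6/16
  3 → 4: 6/10
  4 → 9: 6/8
  9 → 10: 6/16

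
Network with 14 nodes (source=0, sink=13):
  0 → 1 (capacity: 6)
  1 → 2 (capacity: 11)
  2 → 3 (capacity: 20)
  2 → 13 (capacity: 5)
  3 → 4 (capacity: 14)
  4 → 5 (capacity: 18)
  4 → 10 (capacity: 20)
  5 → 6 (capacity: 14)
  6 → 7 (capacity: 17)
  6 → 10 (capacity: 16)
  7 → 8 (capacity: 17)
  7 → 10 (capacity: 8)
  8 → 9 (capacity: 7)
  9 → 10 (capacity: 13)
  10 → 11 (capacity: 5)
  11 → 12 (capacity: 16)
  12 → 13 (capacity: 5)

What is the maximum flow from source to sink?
Maximum flow = 6

Max flow: 6

Flow assignment:
  0 → 1: 6/6
  1 → 2: 6/11
  2 → 3: 1/20
  2 → 13: 5/5
  3 → 4: 1/14
  4 → 10: 1/20
  10 → 11: 1/5
  11 → 12: 1/16
  12 → 13: 1/5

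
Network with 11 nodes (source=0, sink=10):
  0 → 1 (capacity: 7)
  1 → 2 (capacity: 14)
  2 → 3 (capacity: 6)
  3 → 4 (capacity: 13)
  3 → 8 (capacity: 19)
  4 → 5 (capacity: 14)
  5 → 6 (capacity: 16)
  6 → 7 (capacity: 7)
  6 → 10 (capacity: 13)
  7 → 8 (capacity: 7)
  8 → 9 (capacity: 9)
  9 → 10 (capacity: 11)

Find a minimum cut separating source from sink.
Min cut value = 6, edges: (2,3)

Min cut value: 6
Partition: S = [0, 1, 2], T = [3, 4, 5, 6, 7, 8, 9, 10]
Cut edges: (2,3)

By max-flow min-cut theorem, max flow = min cut = 6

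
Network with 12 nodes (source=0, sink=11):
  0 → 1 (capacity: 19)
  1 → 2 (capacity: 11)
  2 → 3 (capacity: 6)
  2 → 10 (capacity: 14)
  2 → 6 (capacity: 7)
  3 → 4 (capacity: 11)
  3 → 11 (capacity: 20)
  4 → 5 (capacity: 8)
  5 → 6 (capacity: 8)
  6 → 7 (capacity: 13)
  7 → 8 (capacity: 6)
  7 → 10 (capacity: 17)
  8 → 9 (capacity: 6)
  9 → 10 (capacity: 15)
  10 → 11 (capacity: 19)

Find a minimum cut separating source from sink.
Min cut value = 11, edges: (1,2)

Min cut value: 11
Partition: S = [0, 1], T = [2, 3, 4, 5, 6, 7, 8, 9, 10, 11]
Cut edges: (1,2)

By max-flow min-cut theorem, max flow = min cut = 11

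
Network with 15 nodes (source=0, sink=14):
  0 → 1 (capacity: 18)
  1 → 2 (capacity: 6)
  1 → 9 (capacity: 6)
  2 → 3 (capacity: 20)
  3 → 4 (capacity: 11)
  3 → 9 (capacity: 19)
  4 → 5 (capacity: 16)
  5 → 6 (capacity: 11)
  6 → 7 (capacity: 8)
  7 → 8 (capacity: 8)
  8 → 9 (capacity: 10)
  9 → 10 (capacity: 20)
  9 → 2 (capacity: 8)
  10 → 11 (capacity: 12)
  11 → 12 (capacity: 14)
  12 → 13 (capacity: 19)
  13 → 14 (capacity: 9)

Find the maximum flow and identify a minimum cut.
Max flow = 9, Min cut edges: (13,14)

Maximum flow: 9
Minimum cut: (13,14)
Partition: S = [0, 1, 2, 3, 4, 5, 6, 7, 8, 9, 10, 11, 12, 13], T = [14]

Max-flow min-cut theorem verified: both equal 9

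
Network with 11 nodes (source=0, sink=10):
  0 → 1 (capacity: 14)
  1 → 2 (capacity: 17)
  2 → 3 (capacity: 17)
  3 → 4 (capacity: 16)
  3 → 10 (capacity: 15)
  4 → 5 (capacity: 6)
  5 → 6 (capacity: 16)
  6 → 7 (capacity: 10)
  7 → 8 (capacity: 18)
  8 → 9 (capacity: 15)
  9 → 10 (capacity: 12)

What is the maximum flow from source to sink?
Maximum flow = 14

Max flow: 14

Flow assignment:
  0 → 1: 14/14
  1 → 2: 14/17
  2 → 3: 14/17
  3 → 10: 14/15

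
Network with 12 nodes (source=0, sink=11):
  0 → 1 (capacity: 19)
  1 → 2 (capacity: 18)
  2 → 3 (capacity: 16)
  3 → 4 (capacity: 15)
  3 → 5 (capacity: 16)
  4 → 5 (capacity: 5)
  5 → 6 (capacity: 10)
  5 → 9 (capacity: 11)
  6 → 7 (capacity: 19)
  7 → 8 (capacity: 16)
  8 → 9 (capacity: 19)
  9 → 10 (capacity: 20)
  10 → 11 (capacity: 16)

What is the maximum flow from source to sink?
Maximum flow = 16

Max flow: 16

Flow assignment:
  0 → 1: 16/19
  1 → 2: 16/18
  2 → 3: 16/16
  3 → 5: 16/16
  5 → 6: 5/10
  5 → 9: 11/11
  6 → 7: 5/19
  7 → 8: 5/16
  8 → 9: 5/19
  9 → 10: 16/20
  10 → 11: 16/16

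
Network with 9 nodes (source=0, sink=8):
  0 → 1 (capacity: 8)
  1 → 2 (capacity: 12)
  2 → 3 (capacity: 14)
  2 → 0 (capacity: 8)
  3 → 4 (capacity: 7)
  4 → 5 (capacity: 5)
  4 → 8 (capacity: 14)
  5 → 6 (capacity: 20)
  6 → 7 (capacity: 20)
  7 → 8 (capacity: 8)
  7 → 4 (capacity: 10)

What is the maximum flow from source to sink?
Maximum flow = 7

Max flow: 7

Flow assignment:
  0 → 1: 8/8
  1 → 2: 8/12
  2 → 3: 7/14
  2 → 0: 1/8
  3 → 4: 7/7
  4 → 8: 7/14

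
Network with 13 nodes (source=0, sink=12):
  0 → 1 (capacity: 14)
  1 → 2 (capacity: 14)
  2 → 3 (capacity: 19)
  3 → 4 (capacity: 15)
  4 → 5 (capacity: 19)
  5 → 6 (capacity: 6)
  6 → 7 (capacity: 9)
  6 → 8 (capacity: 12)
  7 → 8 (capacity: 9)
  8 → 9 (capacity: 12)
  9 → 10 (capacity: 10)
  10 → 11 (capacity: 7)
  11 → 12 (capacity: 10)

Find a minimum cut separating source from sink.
Min cut value = 6, edges: (5,6)

Min cut value: 6
Partition: S = [0, 1, 2, 3, 4, 5], T = [6, 7, 8, 9, 10, 11, 12]
Cut edges: (5,6)

By max-flow min-cut theorem, max flow = min cut = 6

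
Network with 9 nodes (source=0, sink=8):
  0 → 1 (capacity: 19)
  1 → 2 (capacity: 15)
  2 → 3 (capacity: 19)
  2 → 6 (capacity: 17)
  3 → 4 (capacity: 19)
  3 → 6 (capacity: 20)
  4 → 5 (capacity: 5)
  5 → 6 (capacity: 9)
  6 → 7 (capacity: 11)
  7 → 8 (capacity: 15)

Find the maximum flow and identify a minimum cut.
Max flow = 11, Min cut edges: (6,7)

Maximum flow: 11
Minimum cut: (6,7)
Partition: S = [0, 1, 2, 3, 4, 5, 6], T = [7, 8]

Max-flow min-cut theorem verified: both equal 11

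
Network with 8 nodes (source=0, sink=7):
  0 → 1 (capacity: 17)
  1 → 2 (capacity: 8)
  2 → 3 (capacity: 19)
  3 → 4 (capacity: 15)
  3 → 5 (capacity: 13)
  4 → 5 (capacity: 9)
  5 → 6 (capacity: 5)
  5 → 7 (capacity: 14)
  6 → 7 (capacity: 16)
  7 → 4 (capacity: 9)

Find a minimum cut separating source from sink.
Min cut value = 8, edges: (1,2)

Min cut value: 8
Partition: S = [0, 1], T = [2, 3, 4, 5, 6, 7]
Cut edges: (1,2)

By max-flow min-cut theorem, max flow = min cut = 8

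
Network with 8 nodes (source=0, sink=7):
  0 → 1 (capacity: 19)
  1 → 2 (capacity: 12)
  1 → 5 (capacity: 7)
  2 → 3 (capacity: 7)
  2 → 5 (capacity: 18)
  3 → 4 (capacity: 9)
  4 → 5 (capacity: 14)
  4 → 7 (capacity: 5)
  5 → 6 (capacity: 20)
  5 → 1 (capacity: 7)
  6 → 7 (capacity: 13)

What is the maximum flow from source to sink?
Maximum flow = 18

Max flow: 18

Flow assignment:
  0 → 1: 18/19
  1 → 2: 12/12
  1 → 5: 6/7
  2 → 3: 5/7
  2 → 5: 7/18
  3 → 4: 5/9
  4 → 7: 5/5
  5 → 6: 13/20
  6 → 7: 13/13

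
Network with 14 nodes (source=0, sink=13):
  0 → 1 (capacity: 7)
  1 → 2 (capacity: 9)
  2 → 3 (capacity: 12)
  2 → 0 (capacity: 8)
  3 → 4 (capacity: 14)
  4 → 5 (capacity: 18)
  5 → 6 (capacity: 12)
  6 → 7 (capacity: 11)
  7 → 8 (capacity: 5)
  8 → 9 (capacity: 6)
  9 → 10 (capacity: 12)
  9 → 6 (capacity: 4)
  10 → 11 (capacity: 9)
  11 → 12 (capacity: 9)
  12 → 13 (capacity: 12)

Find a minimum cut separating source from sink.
Min cut value = 5, edges: (7,8)

Min cut value: 5
Partition: S = [0, 1, 2, 3, 4, 5, 6, 7], T = [8, 9, 10, 11, 12, 13]
Cut edges: (7,8)

By max-flow min-cut theorem, max flow = min cut = 5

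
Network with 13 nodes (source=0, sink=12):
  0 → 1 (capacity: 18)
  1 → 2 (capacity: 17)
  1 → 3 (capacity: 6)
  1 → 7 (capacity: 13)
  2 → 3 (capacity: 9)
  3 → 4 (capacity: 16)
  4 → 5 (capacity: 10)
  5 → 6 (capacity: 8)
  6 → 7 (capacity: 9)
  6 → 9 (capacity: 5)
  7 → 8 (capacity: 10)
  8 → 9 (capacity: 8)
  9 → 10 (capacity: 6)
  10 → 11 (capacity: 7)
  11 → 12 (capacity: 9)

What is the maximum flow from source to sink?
Maximum flow = 6

Max flow: 6

Flow assignment:
  0 → 1: 6/18
  1 → 2: 4/17
  1 → 3: 2/6
  2 → 3: 4/9
  3 → 4: 6/16
  4 → 5: 6/10
  5 → 6: 6/8
  6 → 7: 6/9
  7 → 8: 6/10
  8 → 9: 6/8
  9 → 10: 6/6
  10 → 11: 6/7
  11 → 12: 6/9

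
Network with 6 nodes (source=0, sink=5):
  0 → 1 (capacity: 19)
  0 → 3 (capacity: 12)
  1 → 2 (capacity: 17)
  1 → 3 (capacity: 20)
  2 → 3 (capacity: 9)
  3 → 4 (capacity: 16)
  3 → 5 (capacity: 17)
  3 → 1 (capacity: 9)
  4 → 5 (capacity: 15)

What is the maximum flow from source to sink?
Maximum flow = 31

Max flow: 31

Flow assignment:
  0 → 1: 19/19
  0 → 3: 12/12
  1 → 3: 19/20
  3 → 4: 14/16
  3 → 5: 17/17
  4 → 5: 14/15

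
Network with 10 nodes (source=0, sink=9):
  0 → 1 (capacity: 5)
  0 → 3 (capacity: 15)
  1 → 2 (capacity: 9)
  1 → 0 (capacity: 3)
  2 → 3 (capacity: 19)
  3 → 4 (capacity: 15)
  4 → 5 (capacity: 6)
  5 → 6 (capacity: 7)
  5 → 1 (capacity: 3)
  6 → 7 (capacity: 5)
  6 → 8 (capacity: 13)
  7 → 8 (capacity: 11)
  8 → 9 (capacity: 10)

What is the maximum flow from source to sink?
Maximum flow = 6

Max flow: 6

Flow assignment:
  0 → 1: 5/5
  0 → 3: 1/15
  1 → 2: 5/9
  2 → 3: 5/19
  3 → 4: 6/15
  4 → 5: 6/6
  5 → 6: 6/7
  6 → 8: 6/13
  8 → 9: 6/10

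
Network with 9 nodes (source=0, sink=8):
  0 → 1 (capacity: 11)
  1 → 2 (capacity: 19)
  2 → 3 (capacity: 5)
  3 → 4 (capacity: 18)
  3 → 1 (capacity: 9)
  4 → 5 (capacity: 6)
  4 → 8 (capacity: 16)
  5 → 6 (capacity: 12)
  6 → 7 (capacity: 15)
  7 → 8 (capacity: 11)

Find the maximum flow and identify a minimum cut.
Max flow = 5, Min cut edges: (2,3)

Maximum flow: 5
Minimum cut: (2,3)
Partition: S = [0, 1, 2], T = [3, 4, 5, 6, 7, 8]

Max-flow min-cut theorem verified: both equal 5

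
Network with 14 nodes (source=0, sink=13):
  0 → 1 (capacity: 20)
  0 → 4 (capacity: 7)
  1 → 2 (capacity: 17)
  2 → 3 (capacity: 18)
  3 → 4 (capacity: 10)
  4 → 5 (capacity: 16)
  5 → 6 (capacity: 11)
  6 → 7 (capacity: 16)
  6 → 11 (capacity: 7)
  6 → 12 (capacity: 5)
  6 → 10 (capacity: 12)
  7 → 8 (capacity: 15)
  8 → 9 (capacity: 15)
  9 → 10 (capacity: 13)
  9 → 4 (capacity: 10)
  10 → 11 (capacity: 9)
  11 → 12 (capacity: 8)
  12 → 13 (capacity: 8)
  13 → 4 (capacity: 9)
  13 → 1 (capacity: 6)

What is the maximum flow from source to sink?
Maximum flow = 8

Max flow: 8

Flow assignment:
  0 → 1: 8/20
  1 → 2: 8/17
  2 → 3: 8/18
  3 → 4: 8/10
  4 → 5: 8/16
  5 → 6: 8/11
  6 → 11: 3/7
  6 → 12: 5/5
  11 → 12: 3/8
  12 → 13: 8/8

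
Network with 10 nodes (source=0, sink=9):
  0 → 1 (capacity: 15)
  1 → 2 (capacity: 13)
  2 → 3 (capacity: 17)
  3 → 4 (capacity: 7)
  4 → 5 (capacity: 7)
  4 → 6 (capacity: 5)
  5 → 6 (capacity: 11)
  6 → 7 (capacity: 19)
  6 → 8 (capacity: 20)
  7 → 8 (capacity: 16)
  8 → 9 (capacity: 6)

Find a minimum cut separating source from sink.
Min cut value = 6, edges: (8,9)

Min cut value: 6
Partition: S = [0, 1, 2, 3, 4, 5, 6, 7, 8], T = [9]
Cut edges: (8,9)

By max-flow min-cut theorem, max flow = min cut = 6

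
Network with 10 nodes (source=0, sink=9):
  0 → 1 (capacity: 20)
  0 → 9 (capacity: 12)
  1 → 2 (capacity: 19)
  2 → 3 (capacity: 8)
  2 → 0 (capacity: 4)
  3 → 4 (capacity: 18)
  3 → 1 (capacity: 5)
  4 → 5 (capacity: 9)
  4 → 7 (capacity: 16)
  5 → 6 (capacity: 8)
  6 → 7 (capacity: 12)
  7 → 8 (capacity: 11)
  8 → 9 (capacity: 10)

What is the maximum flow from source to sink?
Maximum flow = 20

Max flow: 20

Flow assignment:
  0 → 1: 12/20
  0 → 9: 12/12
  1 → 2: 12/19
  2 → 3: 8/8
  2 → 0: 4/4
  3 → 4: 8/18
  4 → 7: 8/16
  7 → 8: 8/11
  8 → 9: 8/10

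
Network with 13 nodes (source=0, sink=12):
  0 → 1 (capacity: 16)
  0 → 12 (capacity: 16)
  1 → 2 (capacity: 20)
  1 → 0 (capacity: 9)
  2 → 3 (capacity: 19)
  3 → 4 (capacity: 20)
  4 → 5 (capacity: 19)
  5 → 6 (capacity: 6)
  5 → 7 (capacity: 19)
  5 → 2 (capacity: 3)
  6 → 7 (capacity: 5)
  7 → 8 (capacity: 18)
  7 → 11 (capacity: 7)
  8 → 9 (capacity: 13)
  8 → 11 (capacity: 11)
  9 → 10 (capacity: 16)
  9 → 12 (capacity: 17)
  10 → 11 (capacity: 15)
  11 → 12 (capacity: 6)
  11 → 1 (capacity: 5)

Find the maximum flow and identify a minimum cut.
Max flow = 32, Min cut edges: (0,1), (0,12)

Maximum flow: 32
Minimum cut: (0,1), (0,12)
Partition: S = [0], T = [1, 2, 3, 4, 5, 6, 7, 8, 9, 10, 11, 12]

Max-flow min-cut theorem verified: both equal 32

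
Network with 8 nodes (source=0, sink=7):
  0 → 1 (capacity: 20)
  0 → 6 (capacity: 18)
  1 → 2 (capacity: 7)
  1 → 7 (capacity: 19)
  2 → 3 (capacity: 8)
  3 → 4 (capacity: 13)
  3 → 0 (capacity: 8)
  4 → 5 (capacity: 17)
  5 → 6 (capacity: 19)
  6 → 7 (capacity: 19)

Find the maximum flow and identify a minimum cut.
Max flow = 38, Min cut edges: (1,7), (6,7)

Maximum flow: 38
Minimum cut: (1,7), (6,7)
Partition: S = [0, 1, 2, 3, 4, 5, 6], T = [7]

Max-flow min-cut theorem verified: both equal 38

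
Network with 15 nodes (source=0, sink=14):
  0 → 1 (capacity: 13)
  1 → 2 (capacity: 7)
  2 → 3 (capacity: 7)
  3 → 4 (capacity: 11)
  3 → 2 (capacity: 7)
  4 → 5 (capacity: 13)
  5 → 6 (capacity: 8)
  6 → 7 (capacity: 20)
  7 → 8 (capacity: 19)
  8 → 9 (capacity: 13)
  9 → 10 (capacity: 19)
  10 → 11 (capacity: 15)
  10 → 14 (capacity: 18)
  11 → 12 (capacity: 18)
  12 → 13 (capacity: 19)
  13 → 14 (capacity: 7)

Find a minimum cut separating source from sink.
Min cut value = 7, edges: (2,3)

Min cut value: 7
Partition: S = [0, 1, 2], T = [3, 4, 5, 6, 7, 8, 9, 10, 11, 12, 13, 14]
Cut edges: (2,3)

By max-flow min-cut theorem, max flow = min cut = 7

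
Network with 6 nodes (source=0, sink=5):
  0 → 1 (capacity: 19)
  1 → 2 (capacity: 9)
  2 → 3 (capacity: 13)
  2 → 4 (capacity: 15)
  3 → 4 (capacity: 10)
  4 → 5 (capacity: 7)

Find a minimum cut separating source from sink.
Min cut value = 7, edges: (4,5)

Min cut value: 7
Partition: S = [0, 1, 2, 3, 4], T = [5]
Cut edges: (4,5)

By max-flow min-cut theorem, max flow = min cut = 7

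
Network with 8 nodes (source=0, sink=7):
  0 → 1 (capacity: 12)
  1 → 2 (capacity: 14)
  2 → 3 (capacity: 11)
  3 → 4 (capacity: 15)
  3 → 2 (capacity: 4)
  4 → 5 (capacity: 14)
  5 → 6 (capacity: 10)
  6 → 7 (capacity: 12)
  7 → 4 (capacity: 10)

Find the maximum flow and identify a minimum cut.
Max flow = 10, Min cut edges: (5,6)

Maximum flow: 10
Minimum cut: (5,6)
Partition: S = [0, 1, 2, 3, 4, 5], T = [6, 7]

Max-flow min-cut theorem verified: both equal 10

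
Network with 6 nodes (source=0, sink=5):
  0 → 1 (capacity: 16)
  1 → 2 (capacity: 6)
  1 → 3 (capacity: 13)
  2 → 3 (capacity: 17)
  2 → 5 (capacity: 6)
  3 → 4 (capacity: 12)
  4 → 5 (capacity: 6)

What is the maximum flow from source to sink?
Maximum flow = 12

Max flow: 12

Flow assignment:
  0 → 1: 12/16
  1 → 2: 6/6
  1 → 3: 6/13
  2 → 5: 6/6
  3 → 4: 6/12
  4 → 5: 6/6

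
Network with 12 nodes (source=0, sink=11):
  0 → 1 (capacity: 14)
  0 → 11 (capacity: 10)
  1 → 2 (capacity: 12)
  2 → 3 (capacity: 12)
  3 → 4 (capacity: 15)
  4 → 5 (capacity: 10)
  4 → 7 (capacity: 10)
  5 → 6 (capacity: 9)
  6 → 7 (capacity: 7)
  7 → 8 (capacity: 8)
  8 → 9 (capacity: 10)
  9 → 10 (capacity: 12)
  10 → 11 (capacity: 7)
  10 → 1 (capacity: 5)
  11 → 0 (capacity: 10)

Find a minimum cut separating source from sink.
Min cut value = 17, edges: (0,11), (10,11)

Min cut value: 17
Partition: S = [0, 1, 2, 3, 4, 5, 6, 7, 8, 9, 10], T = [11]
Cut edges: (0,11), (10,11)

By max-flow min-cut theorem, max flow = min cut = 17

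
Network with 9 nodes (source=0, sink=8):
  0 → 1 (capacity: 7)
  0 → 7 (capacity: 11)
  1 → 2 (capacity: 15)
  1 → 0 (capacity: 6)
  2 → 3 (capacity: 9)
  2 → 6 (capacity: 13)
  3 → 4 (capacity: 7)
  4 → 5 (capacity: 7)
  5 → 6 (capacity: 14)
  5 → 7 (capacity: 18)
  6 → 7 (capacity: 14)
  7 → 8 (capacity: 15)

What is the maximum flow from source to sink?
Maximum flow = 15

Max flow: 15

Flow assignment:
  0 → 1: 7/7
  0 → 7: 8/11
  1 → 2: 7/15
  2 → 6: 7/13
  6 → 7: 7/14
  7 → 8: 15/15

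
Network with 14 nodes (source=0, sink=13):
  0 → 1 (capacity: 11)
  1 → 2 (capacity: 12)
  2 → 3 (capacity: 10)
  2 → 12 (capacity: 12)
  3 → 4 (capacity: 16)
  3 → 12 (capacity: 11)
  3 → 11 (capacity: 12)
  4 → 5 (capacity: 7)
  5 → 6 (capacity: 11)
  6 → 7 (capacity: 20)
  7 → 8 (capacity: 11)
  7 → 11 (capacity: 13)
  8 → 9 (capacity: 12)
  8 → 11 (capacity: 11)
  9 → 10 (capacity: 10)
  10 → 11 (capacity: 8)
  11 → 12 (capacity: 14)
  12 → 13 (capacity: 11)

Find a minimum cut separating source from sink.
Min cut value = 11, edges: (12,13)

Min cut value: 11
Partition: S = [0, 1, 2, 3, 4, 5, 6, 7, 8, 9, 10, 11, 12], T = [13]
Cut edges: (12,13)

By max-flow min-cut theorem, max flow = min cut = 11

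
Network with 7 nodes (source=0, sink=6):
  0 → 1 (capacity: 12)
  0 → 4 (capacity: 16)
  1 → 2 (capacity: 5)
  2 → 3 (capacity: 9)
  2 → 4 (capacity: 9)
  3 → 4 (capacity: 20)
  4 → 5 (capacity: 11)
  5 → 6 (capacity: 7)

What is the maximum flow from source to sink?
Maximum flow = 7

Max flow: 7

Flow assignment:
  0 → 1: 5/12
  0 → 4: 2/16
  1 → 2: 5/5
  2 → 4: 5/9
  4 → 5: 7/11
  5 → 6: 7/7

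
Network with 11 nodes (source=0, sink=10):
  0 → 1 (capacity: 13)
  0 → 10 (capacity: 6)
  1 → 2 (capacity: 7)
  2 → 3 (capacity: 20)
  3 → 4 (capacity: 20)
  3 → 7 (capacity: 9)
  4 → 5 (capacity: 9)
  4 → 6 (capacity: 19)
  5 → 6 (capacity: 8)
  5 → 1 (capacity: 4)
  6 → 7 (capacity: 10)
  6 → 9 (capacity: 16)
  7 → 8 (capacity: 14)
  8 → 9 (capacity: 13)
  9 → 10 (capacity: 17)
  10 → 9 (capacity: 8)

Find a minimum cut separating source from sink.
Min cut value = 13, edges: (0,10), (1,2)

Min cut value: 13
Partition: S = [0, 1], T = [2, 3, 4, 5, 6, 7, 8, 9, 10]
Cut edges: (0,10), (1,2)

By max-flow min-cut theorem, max flow = min cut = 13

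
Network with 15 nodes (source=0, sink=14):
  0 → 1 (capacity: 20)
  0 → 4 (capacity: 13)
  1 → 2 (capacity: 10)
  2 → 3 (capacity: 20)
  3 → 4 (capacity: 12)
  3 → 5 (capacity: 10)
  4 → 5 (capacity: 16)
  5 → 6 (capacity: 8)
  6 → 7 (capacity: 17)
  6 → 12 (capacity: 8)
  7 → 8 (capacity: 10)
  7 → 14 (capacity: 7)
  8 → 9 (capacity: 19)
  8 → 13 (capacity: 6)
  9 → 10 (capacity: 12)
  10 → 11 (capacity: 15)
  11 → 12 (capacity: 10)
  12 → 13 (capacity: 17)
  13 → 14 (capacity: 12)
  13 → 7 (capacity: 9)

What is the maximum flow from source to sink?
Maximum flow = 8

Max flow: 8

Flow assignment:
  0 → 1: 8/20
  1 → 2: 8/10
  2 → 3: 8/20
  3 → 4: 8/12
  4 → 5: 8/16
  5 → 6: 8/8
  6 → 7: 7/17
  6 → 12: 1/8
  7 → 14: 7/7
  12 → 13: 1/17
  13 → 14: 1/12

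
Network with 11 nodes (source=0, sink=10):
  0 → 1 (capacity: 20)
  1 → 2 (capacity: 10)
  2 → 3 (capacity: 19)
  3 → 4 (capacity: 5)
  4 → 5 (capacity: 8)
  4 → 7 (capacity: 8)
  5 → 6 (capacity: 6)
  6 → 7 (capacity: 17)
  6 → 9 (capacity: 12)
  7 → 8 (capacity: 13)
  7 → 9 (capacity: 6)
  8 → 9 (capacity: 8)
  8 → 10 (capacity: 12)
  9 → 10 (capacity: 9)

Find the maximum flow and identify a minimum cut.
Max flow = 5, Min cut edges: (3,4)

Maximum flow: 5
Minimum cut: (3,4)
Partition: S = [0, 1, 2, 3], T = [4, 5, 6, 7, 8, 9, 10]

Max-flow min-cut theorem verified: both equal 5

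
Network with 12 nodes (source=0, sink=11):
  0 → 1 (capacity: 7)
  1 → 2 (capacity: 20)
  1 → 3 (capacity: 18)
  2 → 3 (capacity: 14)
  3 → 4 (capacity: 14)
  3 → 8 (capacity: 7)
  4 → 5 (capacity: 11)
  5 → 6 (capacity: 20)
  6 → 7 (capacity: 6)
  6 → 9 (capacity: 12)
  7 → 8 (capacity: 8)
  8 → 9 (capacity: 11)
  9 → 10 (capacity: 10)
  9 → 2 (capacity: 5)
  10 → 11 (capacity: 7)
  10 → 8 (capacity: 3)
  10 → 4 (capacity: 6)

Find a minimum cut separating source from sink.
Min cut value = 7, edges: (10,11)

Min cut value: 7
Partition: S = [0, 1, 2, 3, 4, 5, 6, 7, 8, 9, 10], T = [11]
Cut edges: (10,11)

By max-flow min-cut theorem, max flow = min cut = 7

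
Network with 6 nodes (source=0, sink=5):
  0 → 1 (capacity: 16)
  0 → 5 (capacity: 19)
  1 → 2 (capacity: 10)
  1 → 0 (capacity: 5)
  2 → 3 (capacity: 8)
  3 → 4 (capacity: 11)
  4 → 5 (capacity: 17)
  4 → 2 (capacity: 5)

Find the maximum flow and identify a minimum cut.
Max flow = 27, Min cut edges: (0,5), (2,3)

Maximum flow: 27
Minimum cut: (0,5), (2,3)
Partition: S = [0, 1, 2], T = [3, 4, 5]

Max-flow min-cut theorem verified: both equal 27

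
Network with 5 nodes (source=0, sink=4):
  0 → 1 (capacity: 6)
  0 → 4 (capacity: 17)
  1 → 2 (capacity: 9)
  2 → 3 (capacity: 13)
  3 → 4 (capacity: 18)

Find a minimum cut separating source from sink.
Min cut value = 23, edges: (0,1), (0,4)

Min cut value: 23
Partition: S = [0], T = [1, 2, 3, 4]
Cut edges: (0,1), (0,4)

By max-flow min-cut theorem, max flow = min cut = 23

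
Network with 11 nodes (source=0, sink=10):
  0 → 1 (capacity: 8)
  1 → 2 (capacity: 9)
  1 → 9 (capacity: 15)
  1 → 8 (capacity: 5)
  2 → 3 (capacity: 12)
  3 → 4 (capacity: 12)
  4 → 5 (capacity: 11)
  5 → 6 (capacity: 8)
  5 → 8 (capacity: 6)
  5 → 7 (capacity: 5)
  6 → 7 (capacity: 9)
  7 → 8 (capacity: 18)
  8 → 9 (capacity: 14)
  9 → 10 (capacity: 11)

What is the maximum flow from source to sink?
Maximum flow = 8

Max flow: 8

Flow assignment:
  0 → 1: 8/8
  1 → 9: 8/15
  9 → 10: 8/11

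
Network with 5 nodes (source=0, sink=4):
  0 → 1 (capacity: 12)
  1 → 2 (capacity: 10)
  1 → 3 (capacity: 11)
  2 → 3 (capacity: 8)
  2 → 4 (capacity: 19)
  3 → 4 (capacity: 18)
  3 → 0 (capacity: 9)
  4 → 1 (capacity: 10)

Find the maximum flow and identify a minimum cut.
Max flow = 12, Min cut edges: (0,1)

Maximum flow: 12
Minimum cut: (0,1)
Partition: S = [0], T = [1, 2, 3, 4]

Max-flow min-cut theorem verified: both equal 12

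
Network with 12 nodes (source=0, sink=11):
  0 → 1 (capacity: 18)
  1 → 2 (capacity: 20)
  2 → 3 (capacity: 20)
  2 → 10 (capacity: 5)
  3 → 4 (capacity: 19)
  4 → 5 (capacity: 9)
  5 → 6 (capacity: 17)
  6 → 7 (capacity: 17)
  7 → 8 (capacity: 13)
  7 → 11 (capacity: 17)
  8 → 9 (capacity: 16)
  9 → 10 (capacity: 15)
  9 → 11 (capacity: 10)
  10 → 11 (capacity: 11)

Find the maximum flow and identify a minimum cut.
Max flow = 14, Min cut edges: (2,10), (4,5)

Maximum flow: 14
Minimum cut: (2,10), (4,5)
Partition: S = [0, 1, 2, 3, 4], T = [5, 6, 7, 8, 9, 10, 11]

Max-flow min-cut theorem verified: both equal 14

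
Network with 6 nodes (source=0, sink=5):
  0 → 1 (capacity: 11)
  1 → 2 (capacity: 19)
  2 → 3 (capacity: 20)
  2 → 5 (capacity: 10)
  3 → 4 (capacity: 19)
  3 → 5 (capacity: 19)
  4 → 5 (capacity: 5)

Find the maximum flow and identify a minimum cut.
Max flow = 11, Min cut edges: (0,1)

Maximum flow: 11
Minimum cut: (0,1)
Partition: S = [0], T = [1, 2, 3, 4, 5]

Max-flow min-cut theorem verified: both equal 11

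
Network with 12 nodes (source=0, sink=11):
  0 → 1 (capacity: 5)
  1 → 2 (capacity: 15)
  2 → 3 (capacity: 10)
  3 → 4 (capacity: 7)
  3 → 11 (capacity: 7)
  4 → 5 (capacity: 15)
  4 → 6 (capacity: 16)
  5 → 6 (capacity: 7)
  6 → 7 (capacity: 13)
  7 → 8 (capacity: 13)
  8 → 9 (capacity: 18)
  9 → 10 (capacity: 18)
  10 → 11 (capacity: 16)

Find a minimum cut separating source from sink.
Min cut value = 5, edges: (0,1)

Min cut value: 5
Partition: S = [0], T = [1, 2, 3, 4, 5, 6, 7, 8, 9, 10, 11]
Cut edges: (0,1)

By max-flow min-cut theorem, max flow = min cut = 5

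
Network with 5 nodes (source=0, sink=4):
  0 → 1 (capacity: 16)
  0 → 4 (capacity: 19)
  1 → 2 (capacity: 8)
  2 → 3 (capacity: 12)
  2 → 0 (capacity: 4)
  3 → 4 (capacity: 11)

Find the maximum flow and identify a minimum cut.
Max flow = 27, Min cut edges: (0,4), (1,2)

Maximum flow: 27
Minimum cut: (0,4), (1,2)
Partition: S = [0, 1], T = [2, 3, 4]

Max-flow min-cut theorem verified: both equal 27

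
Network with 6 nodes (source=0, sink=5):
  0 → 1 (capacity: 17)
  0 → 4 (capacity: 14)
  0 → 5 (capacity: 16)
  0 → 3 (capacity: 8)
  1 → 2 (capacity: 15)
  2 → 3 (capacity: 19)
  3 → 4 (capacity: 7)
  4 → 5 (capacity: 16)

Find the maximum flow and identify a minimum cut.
Max flow = 32, Min cut edges: (0,5), (4,5)

Maximum flow: 32
Minimum cut: (0,5), (4,5)
Partition: S = [0, 1, 2, 3, 4], T = [5]

Max-flow min-cut theorem verified: both equal 32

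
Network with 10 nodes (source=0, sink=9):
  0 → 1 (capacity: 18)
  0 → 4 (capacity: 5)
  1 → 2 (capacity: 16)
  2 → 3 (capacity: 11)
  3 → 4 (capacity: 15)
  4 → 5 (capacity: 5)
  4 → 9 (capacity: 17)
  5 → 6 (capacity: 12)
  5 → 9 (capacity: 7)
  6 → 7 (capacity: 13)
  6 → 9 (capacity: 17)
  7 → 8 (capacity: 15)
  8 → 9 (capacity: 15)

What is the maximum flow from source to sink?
Maximum flow = 16

Max flow: 16

Flow assignment:
  0 → 1: 11/18
  0 → 4: 5/5
  1 → 2: 11/16
  2 → 3: 11/11
  3 → 4: 11/15
  4 → 9: 16/17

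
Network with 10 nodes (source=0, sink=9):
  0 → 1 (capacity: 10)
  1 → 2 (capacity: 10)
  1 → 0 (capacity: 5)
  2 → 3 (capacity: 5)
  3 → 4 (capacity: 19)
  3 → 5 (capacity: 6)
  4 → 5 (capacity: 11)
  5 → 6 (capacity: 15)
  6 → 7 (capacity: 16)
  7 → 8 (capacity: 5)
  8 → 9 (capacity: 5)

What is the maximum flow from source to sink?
Maximum flow = 5

Max flow: 5

Flow assignment:
  0 → 1: 5/10
  1 → 2: 5/10
  2 → 3: 5/5
  3 → 5: 5/6
  5 → 6: 5/15
  6 → 7: 5/16
  7 → 8: 5/5
  8 → 9: 5/5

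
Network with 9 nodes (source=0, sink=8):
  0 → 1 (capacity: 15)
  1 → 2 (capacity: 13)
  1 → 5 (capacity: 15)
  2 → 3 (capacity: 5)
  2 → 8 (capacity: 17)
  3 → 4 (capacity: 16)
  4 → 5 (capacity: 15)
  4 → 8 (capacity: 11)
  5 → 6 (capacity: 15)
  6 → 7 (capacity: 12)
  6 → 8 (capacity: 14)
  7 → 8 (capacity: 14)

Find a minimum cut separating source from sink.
Min cut value = 15, edges: (0,1)

Min cut value: 15
Partition: S = [0], T = [1, 2, 3, 4, 5, 6, 7, 8]
Cut edges: (0,1)

By max-flow min-cut theorem, max flow = min cut = 15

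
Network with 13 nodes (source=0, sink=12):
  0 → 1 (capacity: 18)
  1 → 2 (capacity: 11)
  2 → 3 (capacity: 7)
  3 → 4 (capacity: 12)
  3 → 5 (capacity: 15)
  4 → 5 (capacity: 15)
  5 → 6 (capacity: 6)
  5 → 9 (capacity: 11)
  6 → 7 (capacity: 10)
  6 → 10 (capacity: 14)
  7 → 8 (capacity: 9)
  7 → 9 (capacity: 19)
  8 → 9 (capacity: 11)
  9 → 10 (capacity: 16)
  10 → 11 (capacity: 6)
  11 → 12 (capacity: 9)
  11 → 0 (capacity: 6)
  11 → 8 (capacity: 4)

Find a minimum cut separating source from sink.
Min cut value = 6, edges: (10,11)

Min cut value: 6
Partition: S = [0, 1, 2, 3, 4, 5, 6, 7, 8, 9, 10], T = [11, 12]
Cut edges: (10,11)

By max-flow min-cut theorem, max flow = min cut = 6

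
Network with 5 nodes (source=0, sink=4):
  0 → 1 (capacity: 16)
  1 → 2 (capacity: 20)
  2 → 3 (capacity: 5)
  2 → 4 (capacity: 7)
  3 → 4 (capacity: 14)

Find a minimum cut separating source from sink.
Min cut value = 12, edges: (2,3), (2,4)

Min cut value: 12
Partition: S = [0, 1, 2], T = [3, 4]
Cut edges: (2,3), (2,4)

By max-flow min-cut theorem, max flow = min cut = 12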